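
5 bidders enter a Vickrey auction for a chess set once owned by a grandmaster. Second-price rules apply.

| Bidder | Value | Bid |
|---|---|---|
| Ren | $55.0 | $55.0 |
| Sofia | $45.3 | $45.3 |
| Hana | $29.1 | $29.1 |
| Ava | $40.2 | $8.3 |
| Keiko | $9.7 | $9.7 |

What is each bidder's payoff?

Sorted high to low: Ren $55.0; Sofia $45.3; Hana $29.1; Keiko $9.7; Ava $8.3.
Ren has the top bid and wins; the price is the second-highest bid, $45.3.
Ren's payoff = $55.0 − $45.3 = $9.7. All other bidders lose, so their payoff is 0.

Ren $9.7, Sofia $0.0, Hana $0.0, Ava $0.0, Keiko $0.0.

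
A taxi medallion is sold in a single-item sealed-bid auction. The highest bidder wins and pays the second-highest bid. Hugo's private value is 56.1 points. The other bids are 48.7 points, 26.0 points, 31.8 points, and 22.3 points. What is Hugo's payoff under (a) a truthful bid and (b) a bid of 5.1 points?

The highest competing bid is 48.7 points.
Bidding truthfully at 56.1 points: Hugo has the top bid, wins, and pays the second-highest bid 48.7 points. Payoff = 56.1 points − 48.7 points = 7.4 points.
Bidding 5.1 points: the top bid is 48.7 points (a rival), so Hugo loses. Payoff = 0.0 points.

Truthful: 7.4 points; alternative: 0.0 points.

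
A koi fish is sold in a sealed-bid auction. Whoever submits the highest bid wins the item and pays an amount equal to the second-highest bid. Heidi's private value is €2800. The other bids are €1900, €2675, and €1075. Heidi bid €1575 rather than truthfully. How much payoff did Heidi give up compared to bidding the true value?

€125

The highest competing bid is €2675.
Bidding truthfully at €2800: Heidi has the top bid, wins, and pays the second-highest bid €2675. Payoff = €2800 − €2675 = €125.
Bidding €1575: the top bid is €2675 (a rival), so Heidi loses. Payoff = €0.
Regret = truthful payoff − actual payoff = €125 − €0 = €125.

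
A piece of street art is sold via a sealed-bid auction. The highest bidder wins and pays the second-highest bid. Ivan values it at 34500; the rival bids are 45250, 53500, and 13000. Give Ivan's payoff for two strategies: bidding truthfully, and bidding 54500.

(a) 0  (b) -19000

The highest competing bid is 53500.
Bidding truthfully at 34500: the top bid is 53500 (a rival), so Ivan loses. Payoff = 0.
Bidding 54500: Ivan has the top bid, wins, and pays the second-highest bid 53500. Payoff = 34500 − 53500 = -19000.
This is the dominant-strategy logic: truthful bidding weakly beats any alternative.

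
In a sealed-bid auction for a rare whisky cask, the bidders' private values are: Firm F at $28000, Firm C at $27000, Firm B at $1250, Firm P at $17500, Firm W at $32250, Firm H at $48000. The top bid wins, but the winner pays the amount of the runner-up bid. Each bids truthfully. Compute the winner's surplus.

Surplus = $15750.

Bids in descending order: Firm H $48000; Firm W $32250; Firm F $28000; Firm C $27000; Firm P $17500; Firm B $1250.
Firm H wins with the top bid and pays the second-highest, $32250.
Surplus = $48000 − $32250 = $15750.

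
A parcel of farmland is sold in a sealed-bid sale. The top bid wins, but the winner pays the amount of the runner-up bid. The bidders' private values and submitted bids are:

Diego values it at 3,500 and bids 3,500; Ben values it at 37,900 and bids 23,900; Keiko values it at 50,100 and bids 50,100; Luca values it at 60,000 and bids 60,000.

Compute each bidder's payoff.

Sorted high to low: Luca 60,000; Keiko 50,100; Ben 23,900; Diego 3,500.
Luca has the top bid and wins; the price is the second-highest bid, 50,100.
Luca's payoff = 60,000 − 50,100 = 9,900. All other bidders lose, so their payoff is 0.

Diego 0, Ben 0, Keiko 0, Luca 9,900.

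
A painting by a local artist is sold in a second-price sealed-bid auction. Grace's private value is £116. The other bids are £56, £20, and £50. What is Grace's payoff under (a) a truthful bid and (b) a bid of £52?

Truthful: £60; alternative: £0.

The highest competing bid is £56.
Bidding truthfully at £116: Grace has the top bid, wins, and pays the second-highest bid £56. Payoff = £116 − £56 = £60.
Bidding £52: the top bid is £56 (a rival), so Grace loses. Payoff = £0.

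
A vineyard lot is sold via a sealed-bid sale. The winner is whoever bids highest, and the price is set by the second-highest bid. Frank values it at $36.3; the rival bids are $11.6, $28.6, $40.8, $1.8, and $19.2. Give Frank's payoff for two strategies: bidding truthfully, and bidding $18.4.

(a) $0.0  (b) $0.0

The highest competing bid is $40.8.
Bidding truthfully at $36.3: the top bid is $40.8 (a rival), so Frank loses. Payoff = $0.0.
Bidding $18.4: the top bid is $40.8 (a rival), so Frank loses. Payoff = $0.0.
The bid only affects whether you win, not the price — here both bids land on the same side of the top rival bid, so the deviation is payoff-neutral.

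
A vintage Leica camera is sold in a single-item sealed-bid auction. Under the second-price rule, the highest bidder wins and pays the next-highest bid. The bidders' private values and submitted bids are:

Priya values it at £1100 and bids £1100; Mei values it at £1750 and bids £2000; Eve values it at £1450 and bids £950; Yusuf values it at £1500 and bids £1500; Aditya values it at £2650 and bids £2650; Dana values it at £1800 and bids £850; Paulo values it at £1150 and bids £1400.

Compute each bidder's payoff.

Priya £0, Mei £0, Eve £0, Yusuf £0, Aditya £650, Dana £0, Paulo £0.

Ordered from highest: Aditya £2650; Mei £2000; Yusuf £1500; Paulo £1400; Priya £1100; Eve £950; Dana £850.
Aditya has the top bid and wins; the price is the second-highest bid, £2000.
Aditya's payoff = £2650 − £2000 = £650. All other bidders lose, so their payoff is 0.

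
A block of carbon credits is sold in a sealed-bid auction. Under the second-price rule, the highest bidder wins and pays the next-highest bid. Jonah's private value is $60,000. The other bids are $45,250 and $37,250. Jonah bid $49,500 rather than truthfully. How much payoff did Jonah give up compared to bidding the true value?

The highest competing bid is $45,250.
Bidding truthfully at $60,000: Jonah has the top bid, wins, and pays the second-highest bid $45,250. Payoff = $60,000 − $45,250 = $14,750.
Bidding $49,500: Jonah has the top bid, wins, and pays the second-highest bid $45,250. Payoff = $60,000 − $45,250 = $14,750.
Regret = truthful payoff − actual payoff = $14,750 − $14,750 = $0.
The bid only affects whether you win, not the price — here both bids land on the same side of the top rival bid, so the deviation is payoff-neutral.

$0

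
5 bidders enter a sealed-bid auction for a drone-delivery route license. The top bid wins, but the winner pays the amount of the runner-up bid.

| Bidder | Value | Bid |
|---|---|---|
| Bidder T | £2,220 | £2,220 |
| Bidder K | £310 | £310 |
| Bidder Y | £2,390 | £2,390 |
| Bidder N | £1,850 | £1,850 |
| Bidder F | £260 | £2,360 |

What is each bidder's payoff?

Bids in descending order: Bidder Y £2,390; Bidder F £2,360; Bidder T £2,220; Bidder N £1,850; Bidder K £310.
Bidder Y has the top bid and wins; the price is the second-highest bid, £2,360.
Bidder Y's payoff = £2,390 − £2,360 = £30. All other bidders lose, so their payoff is 0.

Bidder T £0, Bidder K £0, Bidder Y £30, Bidder N £0, Bidder F £0.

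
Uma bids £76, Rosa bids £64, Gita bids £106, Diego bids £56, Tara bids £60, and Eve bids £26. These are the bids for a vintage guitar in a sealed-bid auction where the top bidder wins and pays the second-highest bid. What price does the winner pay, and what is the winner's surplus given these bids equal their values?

Ranking the bids: Gita £106, then Uma £76, then Rosa £64, then Tara £60, then Diego £56, then Eve £26.
Gita is the highest bidder, so Gita wins.
Under the second-price rule, the price is the second-highest bid: £76.
Surplus = £106 − £76 = £30.

The winner pays £76 for a surplus of £30.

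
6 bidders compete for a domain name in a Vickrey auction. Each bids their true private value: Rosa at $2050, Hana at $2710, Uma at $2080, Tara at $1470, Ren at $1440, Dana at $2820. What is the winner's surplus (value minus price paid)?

Sorted high to low: Dana $2820; Hana $2710; Uma $2080; Rosa $2050; Tara $1470; Ren $1440.
Dana wins with the top bid and pays the second-highest, $2710.
Surplus = $2820 − $2710 = $110.

Surplus = $110.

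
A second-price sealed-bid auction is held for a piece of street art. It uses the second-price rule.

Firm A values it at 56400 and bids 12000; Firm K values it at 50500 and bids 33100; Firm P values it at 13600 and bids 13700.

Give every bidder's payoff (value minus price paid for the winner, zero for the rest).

Ordered from highest: Firm K 33100; Firm P 13700; Firm A 12000.
Firm K has the top bid and wins; the price is the second-highest bid, 13700.
Firm K's payoff = 50500 − 13700 = 36800. All other bidders lose, so their payoff is 0.

Firm A 0, Firm K 36800, Firm P 0.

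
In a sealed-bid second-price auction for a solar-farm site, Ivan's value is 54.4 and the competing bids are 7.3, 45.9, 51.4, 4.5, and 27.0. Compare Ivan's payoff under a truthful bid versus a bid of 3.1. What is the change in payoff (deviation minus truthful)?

Payoff change: -3.0.

The highest competing bid is 51.4.
Bidding truthfully at 54.4: Ivan has the top bid, wins, and pays the second-highest bid 51.4. Payoff = 54.4 − 51.4 = 3.0.
Bidding 3.1: the top bid is 51.4 (a rival), so Ivan loses. Payoff = 0.0.
Change = 0.0 − 3.0 = -3.0.
Deviating from a truthful bid can only lose payoff in a second-price auction — never gain.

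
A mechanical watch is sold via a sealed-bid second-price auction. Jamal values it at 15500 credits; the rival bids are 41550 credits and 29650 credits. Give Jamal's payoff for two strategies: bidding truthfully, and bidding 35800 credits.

(a) 0 credits  (b) 0 credits

The highest competing bid is 41550 credits.
Bidding truthfully at 15500 credits: the top bid is 41550 credits (a rival), so Jamal loses. Payoff = 0 credits.
Bidding 35800 credits: the top bid is 41550 credits (a rival), so Jamal loses. Payoff = 0 credits.
The bid only affects whether you win, not the price — here both bids land on the same side of the top rival bid, so the deviation is payoff-neutral.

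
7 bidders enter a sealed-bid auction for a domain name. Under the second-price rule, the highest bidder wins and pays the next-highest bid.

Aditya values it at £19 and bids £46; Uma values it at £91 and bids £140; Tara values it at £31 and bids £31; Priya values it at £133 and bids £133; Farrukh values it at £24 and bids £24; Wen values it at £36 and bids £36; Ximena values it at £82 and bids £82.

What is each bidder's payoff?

Payoffs: Aditya £0, Uma -£42, Tara £0, Priya £0, Farrukh £0, Wen £0, Ximena £0.

Ordered from highest: Uma £140, then Priya £133, then Ximena £82, then Aditya £46, then Wen £36, then Tara £31, then Farrukh £24.
Uma has the top bid and wins; the price is the second-highest bid, £133.
Uma's payoff = £91 − £133 = -£42. All other bidders lose, so their payoff is 0.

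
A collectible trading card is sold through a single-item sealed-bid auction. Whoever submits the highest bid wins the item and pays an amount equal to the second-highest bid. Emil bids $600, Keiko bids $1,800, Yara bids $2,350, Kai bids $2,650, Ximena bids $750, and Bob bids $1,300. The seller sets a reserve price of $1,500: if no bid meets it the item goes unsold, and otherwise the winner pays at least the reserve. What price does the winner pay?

$2,350

Sorted high to low: Kai $2,650, then Yara $2,350, then Keiko $1,800, then Bob $1,300, then Ximena $750, then Emil $600.
Kai has the highest bid, so Kai wins.
The second-highest bid is $2,350, which exceeds the reserve, so that sets the price.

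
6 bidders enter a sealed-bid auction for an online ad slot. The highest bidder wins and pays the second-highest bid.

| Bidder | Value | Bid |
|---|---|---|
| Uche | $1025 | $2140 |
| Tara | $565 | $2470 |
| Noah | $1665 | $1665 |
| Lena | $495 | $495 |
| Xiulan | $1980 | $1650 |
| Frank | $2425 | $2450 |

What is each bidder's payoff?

Bids in descending order: Tara $2470; Frank $2450; Uche $2140; Noah $1665; Xiulan $1650; Lena $495.
Tara has the top bid and wins; the price is the second-highest bid, $2450.
Tara's payoff = $565 − $2450 = -$1885. All other bidders lose, so their payoff is 0.

Payoffs: Uche $0, Tara -$1885, Noah $0, Lena $0, Xiulan $0, Frank $0.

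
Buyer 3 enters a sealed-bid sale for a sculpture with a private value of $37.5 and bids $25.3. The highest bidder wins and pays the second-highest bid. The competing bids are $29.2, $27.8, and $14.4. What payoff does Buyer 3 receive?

The bidder's payoff: $0.0.

Highest competing bid: $29.2.
Buyer 3's bid $25.3 is not the highest, so Buyer 3 loses, pays nothing, and earns zero payoff.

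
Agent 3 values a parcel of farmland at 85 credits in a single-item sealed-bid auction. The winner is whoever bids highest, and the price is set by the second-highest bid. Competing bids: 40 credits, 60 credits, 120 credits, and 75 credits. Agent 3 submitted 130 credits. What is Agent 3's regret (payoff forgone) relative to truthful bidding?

The highest competing bid is 120 credits.
Bidding truthfully at 85 credits: the top bid is 120 credits (a rival), so Agent 3 loses. Payoff = 0 credits.
Bidding 130 credits: Agent 3 has the top bid, wins, and pays the second-highest bid 120 credits. Payoff = 85 credits − 120 credits = -35 credits.
Regret = truthful payoff − actual payoff = 0 credits − -35 credits = 35 credits.
This is the dominant-strategy logic: truthful bidding weakly beats any alternative.

Payoff forgone: 35 credits.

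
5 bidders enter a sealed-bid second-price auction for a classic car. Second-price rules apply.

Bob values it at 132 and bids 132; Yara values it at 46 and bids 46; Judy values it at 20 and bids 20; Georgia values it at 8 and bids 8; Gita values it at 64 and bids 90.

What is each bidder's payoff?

Ranking the bids: Bob 132, then Gita 90, then Yara 46, then Judy 20, then Georgia 8.
Bob has the top bid and wins; the price is the second-highest bid, 90.
Bob's payoff = 132 − 90 = 42. All other bidders lose, so their payoff is 0.

Payoffs: Bob 42, Yara 0, Judy 0, Georgia 0, Gita 0.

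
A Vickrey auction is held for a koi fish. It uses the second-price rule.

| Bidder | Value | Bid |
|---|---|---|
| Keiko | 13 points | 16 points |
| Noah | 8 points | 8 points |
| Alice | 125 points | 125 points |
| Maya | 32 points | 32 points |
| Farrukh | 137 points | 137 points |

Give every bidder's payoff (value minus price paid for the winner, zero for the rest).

Keiko 0 points, Noah 0 points, Alice 0 points, Maya 0 points, Farrukh 12 points.

Sorted high to low: Farrukh 137 points, then Alice 125 points, then Maya 32 points, then Keiko 16 points, then Noah 8 points.
Farrukh has the top bid and wins; the price is the second-highest bid, 125 points.
Farrukh's payoff = 137 points − 125 points = 12 points. All other bidders lose, so their payoff is 0.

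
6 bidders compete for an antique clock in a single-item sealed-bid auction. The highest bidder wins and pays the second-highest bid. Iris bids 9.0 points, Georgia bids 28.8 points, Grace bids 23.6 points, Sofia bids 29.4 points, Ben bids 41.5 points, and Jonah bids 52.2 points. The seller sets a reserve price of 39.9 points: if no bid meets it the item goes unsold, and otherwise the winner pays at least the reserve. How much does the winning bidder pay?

41.5 points

Sorted high to low: Jonah 52.2 points > Ben 41.5 points > Sofia 29.4 points > Georgia 28.8 points > Grace 23.6 points > Iris 9.0 points.
Jonah has the highest bid, so Jonah wins.
The second-highest bid is 41.5 points, which exceeds the reserve, so that sets the price.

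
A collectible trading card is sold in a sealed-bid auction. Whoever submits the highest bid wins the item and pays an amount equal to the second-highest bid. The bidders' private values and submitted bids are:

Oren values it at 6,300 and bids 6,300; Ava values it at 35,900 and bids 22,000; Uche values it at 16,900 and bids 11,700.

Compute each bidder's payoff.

Bids in descending order: Ava 22,000; Uche 11,700; Oren 6,300.
Ava has the top bid and wins; the price is the second-highest bid, 11,700.
Ava's payoff = 35,900 − 11,700 = 24,200. All other bidders lose, so their payoff is 0.

Oren 0, Ava 24,200, Uche 0.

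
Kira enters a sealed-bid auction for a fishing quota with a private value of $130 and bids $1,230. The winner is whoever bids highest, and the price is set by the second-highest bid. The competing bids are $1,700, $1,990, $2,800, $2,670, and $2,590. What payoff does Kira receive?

Payoff = $0.

Highest competing bid: $2,800.
Kira's bid $1,230 is not the highest, so Kira loses, pays nothing, and earns zero payoff.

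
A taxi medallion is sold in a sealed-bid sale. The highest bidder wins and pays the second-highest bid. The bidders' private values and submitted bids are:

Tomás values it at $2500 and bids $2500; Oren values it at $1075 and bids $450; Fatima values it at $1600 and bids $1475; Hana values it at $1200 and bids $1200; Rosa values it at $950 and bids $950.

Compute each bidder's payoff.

Payoffs: Tomás $1025, Oren $0, Fatima $0, Hana $0, Rosa $0.

Bids in descending order: Tomás $2500; Fatima $1475; Hana $1200; Rosa $950; Oren $450.
Tomás has the top bid and wins; the price is the second-highest bid, $1475.
Tomás's payoff = $2500 − $1475 = $1025. All other bidders lose, so their payoff is 0.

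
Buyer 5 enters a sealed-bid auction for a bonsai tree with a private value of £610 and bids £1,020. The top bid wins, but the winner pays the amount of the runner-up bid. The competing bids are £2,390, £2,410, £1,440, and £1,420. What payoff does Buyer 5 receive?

Highest competing bid: £2,410.
Buyer 5's bid £1,020 is not the highest, so Buyer 5 loses, pays nothing, and earns zero payoff.

Payoff = £0.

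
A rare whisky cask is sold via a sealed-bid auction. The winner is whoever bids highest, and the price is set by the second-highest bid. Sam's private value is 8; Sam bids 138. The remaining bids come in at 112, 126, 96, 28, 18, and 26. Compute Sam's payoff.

Highest competing bid: 126.
Sam's bid 138 is the highest overall, so Sam wins and pays the second-highest bid, 126.
Payoff = value − price = 8 − 126 = -118.
Overbidding won the item at a price above value — truthful bidding would have avoided this loss.

Sam's payoff: -118.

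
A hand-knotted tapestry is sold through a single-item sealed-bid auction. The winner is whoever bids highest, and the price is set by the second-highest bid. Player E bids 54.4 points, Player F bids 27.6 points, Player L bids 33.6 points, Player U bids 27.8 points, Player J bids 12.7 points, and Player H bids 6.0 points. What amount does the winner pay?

Ranking the bids: Player E 54.4 points; Player L 33.6 points; Player U 27.8 points; Player F 27.6 points; Player J 12.7 points; Player H 6.0 points.
Player E has the highest bid, so Player E wins.
The second-highest bid is 33.6 points, so that is what Player E pays.

The winner pays 33.6 points.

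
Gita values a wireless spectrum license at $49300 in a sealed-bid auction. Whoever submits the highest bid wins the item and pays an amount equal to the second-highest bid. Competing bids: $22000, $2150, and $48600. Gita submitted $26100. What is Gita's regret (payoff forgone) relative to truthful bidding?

The highest competing bid is $48600.
Bidding truthfully at $49300: Gita has the top bid, wins, and pays the second-highest bid $48600. Payoff = $49300 − $48600 = $700.
Bidding $26100: the top bid is $48600 (a rival), so Gita loses. Payoff = $0.
Regret = truthful payoff − actual payoff = $700 − $0 = $700.

Payoff forgone: $700.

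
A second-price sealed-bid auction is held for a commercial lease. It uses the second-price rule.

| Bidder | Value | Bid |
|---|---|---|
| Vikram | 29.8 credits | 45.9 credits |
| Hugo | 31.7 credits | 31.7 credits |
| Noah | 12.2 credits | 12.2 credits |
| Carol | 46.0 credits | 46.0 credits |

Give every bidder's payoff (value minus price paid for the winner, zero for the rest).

Payoffs: Vikram 0.0 credits, Hugo 0.0 credits, Noah 0.0 credits, Carol 0.1 credits.

Bids in descending order: Carol 46.0 credits, then Vikram 45.9 credits, then Hugo 31.7 credits, then Noah 12.2 credits.
Carol has the top bid and wins; the price is the second-highest bid, 45.9 credits.
Carol's payoff = 46.0 credits − 45.9 credits = 0.1 credits. All other bidders lose, so their payoff is 0.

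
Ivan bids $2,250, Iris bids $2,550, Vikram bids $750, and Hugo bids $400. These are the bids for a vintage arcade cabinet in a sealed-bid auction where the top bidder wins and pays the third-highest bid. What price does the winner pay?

Sorted high to low: Iris $2,550 > Ivan $2,250 > Vikram $750 > Hugo $400.
Iris is the highest bidder, so Iris wins.
Under the third-price rule, the price is the third-highest bid: $750.

Price paid: $750.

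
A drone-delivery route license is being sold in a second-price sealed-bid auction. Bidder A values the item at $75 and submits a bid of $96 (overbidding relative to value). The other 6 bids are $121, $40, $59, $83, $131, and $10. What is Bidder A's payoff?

Highest competing bid: $131.
Bidder A's bid $96 is not the highest, so Bidder A loses, pays nothing, and earns zero payoff.

Payoff = $0.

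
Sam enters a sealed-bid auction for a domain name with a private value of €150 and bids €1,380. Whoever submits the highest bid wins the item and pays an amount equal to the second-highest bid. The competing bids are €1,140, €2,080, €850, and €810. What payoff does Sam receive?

€0

Highest competing bid: €2,080.
Sam's bid €1,380 is not the highest, so Sam loses, pays nothing, and earns zero payoff.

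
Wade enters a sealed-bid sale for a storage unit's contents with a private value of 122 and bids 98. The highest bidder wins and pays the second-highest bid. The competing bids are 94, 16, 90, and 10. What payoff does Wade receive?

Wade's payoff: 28.

Highest competing bid: 94.
Wade's bid 98 is the highest overall, so Wade wins and pays the second-highest bid, 94.
Payoff = value − price = 122 − 94 = 28.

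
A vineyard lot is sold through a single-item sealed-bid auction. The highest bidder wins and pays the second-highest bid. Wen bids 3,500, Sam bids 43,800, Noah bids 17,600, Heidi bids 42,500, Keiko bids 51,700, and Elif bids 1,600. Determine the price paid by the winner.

43,800

Ranking the bids: Keiko 51,700 > Sam 43,800 > Heidi 42,500 > Noah 17,600 > Wen 3,500 > Elif 1,600.
Keiko has the highest bid, so Keiko wins.
The second-highest bid is 43,800, so that is what Keiko pays.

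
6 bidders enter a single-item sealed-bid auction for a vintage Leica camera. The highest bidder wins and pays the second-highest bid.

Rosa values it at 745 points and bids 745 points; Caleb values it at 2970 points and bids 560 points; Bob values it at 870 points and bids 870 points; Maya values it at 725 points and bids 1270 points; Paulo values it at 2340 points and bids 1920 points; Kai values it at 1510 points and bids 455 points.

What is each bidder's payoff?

Sorted high to low: Paulo 1920 points > Maya 1270 points > Bob 870 points > Rosa 745 points > Caleb 560 points > Kai 455 points.
Paulo has the top bid and wins; the price is the second-highest bid, 1270 points.
Paulo's payoff = 2340 points − 1270 points = 1070 points. All other bidders lose, so their payoff is 0.

Payoffs: Rosa 0 points, Caleb 0 points, Bob 0 points, Maya 0 points, Paulo 1070 points, Kai 0 points.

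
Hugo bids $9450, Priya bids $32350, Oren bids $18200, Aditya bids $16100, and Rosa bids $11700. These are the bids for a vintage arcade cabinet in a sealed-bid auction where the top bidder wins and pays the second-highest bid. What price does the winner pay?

The winner pays $18200.

Sorted high to low: Priya $32350, then Oren $18200, then Aditya $16100, then Rosa $11700, then Hugo $9450.
Priya is the highest bidder, so Priya wins.
Under the second-price rule, the price is the second-highest bid: $18200.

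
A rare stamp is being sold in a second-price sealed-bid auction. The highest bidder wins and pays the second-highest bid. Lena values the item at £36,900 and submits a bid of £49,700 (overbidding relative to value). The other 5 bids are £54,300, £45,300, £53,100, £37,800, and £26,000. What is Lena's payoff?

Highest competing bid: £54,300.
Lena's bid £49,700 is not the highest, so Lena loses, pays nothing, and earns zero payoff.

£0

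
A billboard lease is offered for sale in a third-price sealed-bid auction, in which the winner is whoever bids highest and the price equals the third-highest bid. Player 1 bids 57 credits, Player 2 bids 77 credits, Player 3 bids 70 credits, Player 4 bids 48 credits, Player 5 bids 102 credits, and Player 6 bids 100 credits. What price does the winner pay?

Ranking the bids: Player 5 102 credits, then Player 6 100 credits, then Player 2 77 credits, then Player 3 70 credits, then Player 1 57 credits, then Player 4 48 credits.
Player 5 is the highest bidder, so Player 5 wins.
Under the third-price rule, the price is the third-highest bid: 77 credits.

77 credits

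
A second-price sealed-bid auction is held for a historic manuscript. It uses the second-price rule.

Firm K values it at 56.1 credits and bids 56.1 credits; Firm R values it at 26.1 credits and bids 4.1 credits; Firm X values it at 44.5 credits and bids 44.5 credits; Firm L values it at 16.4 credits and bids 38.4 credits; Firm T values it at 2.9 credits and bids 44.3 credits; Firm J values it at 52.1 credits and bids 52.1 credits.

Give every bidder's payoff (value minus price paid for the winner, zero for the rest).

Payoffs: Firm K 4.0 credits, Firm R 0.0 credits, Firm X 0.0 credits, Firm L 0.0 credits, Firm T 0.0 credits, Firm J 0.0 credits.

Ordered from highest: Firm K 56.1 credits; Firm J 52.1 credits; Firm X 44.5 credits; Firm T 44.3 credits; Firm L 38.4 credits; Firm R 4.1 credits.
Firm K has the top bid and wins; the price is the second-highest bid, 52.1 credits.
Firm K's payoff = 56.1 credits − 52.1 credits = 4.0 credits. All other bidders lose, so their payoff is 0.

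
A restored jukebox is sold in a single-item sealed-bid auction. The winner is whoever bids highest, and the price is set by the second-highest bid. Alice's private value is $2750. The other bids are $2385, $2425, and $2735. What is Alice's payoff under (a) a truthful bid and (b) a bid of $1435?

(a) $15  (b) $0

The highest competing bid is $2735.
Bidding truthfully at $2750: Alice has the top bid, wins, and pays the second-highest bid $2735. Payoff = $2750 − $2735 = $15.
Bidding $1435: the top bid is $2735 (a rival), so Alice loses. Payoff = $0.
Deviating from a truthful bid can only lose payoff in a second-price auction — never gain.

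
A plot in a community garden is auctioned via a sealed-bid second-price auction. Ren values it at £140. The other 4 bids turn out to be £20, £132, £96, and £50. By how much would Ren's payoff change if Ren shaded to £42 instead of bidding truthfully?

-£8

The highest competing bid is £132.
Bidding truthfully at £140: Ren has the top bid, wins, and pays the second-highest bid £132. Payoff = £140 − £132 = £8.
Bidding £42: the top bid is £132 (a rival), so Ren loses. Payoff = £0.
Change = £0 − £8 = -£8.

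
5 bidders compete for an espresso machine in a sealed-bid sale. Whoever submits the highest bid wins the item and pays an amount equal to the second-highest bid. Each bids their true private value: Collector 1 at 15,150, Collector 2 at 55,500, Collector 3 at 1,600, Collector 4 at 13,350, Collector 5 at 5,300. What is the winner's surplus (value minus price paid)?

Ordered from highest: Collector 2 55,500; Collector 1 15,150; Collector 4 13,350; Collector 5 5,300; Collector 3 1,600.
Collector 2 wins with the top bid and pays the second-highest, 15,150.
Surplus = 55,500 − 15,150 = 40,350.

Surplus = 40,350.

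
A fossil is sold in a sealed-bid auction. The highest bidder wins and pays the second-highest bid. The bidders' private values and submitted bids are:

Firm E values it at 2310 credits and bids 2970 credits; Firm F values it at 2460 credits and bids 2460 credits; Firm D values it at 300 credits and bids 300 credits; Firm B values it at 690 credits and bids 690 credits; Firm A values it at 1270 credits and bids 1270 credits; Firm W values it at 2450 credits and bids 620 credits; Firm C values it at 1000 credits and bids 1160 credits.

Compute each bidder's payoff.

Payoffs: Firm E -150 credits, Firm F 0 credits, Firm D 0 credits, Firm B 0 credits, Firm A 0 credits, Firm W 0 credits, Firm C 0 credits.

Bids in descending order: Firm E 2970 credits, then Firm F 2460 credits, then Firm A 1270 credits, then Firm C 1160 credits, then Firm B 690 credits, then Firm W 620 credits, then Firm D 300 credits.
Firm E has the top bid and wins; the price is the second-highest bid, 2460 credits.
Firm E's payoff = 2310 credits − 2460 credits = -150 credits. All other bidders lose, so their payoff is 0.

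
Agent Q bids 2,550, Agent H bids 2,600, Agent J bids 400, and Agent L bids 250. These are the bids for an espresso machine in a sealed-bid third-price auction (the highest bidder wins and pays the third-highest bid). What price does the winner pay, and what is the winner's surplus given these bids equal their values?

Ordered from highest: Agent H 2,600 > Agent Q 2,550 > Agent J 400 > Agent L 250.
Agent H is the highest bidder, so Agent H wins.
Under the third-price rule, the price is the third-highest bid: 400.
Surplus = 2,600 − 400 = 2,200.

The winner pays 400 for a surplus of 2,200.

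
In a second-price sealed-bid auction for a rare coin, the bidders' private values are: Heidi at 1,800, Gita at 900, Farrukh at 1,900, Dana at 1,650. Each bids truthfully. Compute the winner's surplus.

Sorted high to low: Farrukh 1,900 > Heidi 1,800 > Dana 1,650 > Gita 900.
Farrukh wins with the top bid and pays the second-highest, 1,800.
Surplus = 1,900 − 1,800 = 100.

Surplus = 100.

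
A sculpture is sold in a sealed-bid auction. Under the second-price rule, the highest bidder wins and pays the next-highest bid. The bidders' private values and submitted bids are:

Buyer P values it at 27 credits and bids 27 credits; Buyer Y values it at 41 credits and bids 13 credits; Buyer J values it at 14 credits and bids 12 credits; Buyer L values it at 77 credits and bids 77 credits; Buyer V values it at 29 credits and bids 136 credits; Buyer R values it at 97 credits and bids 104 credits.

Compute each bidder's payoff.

Bids in descending order: Buyer V 136 credits > Buyer R 104 credits > Buyer L 77 credits > Buyer P 27 credits > Buyer Y 13 credits > Buyer J 12 credits.
Buyer V has the top bid and wins; the price is the second-highest bid, 104 credits.
Buyer V's payoff = 29 credits − 104 credits = -75 credits. All other bidders lose, so their payoff is 0.

Payoffs: Buyer P 0 credits, Buyer Y 0 credits, Buyer J 0 credits, Buyer L 0 credits, Buyer V -75 credits, Buyer R 0 credits.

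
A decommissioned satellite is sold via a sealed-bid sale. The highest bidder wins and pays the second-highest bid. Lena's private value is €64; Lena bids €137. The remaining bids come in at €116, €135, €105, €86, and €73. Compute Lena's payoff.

Highest competing bid: €135.
Lena's bid €137 is the highest overall, so Lena wins and pays the second-highest bid, €135.
Payoff = value − price = €64 − €135 = -€71.
Overbidding won the item at a price above value — truthful bidding would have avoided this loss.

-€71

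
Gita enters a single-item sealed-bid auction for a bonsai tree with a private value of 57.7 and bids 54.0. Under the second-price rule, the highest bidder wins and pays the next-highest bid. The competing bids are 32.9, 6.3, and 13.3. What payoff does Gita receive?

Gita's payoff: 24.8.

Highest competing bid: 32.9.
Gita's bid 54.0 is the highest overall, so Gita wins and pays the second-highest bid, 32.9.
Payoff = value − price = 57.7 − 32.9 = 24.8.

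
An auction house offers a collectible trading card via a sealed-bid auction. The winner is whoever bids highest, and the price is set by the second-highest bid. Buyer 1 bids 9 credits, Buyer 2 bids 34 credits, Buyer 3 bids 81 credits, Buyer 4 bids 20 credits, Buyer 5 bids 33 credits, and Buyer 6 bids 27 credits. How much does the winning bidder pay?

Sorted high to low: Buyer 3 81 credits, then Buyer 2 34 credits, then Buyer 5 33 credits, then Buyer 6 27 credits, then Buyer 4 20 credits, then Buyer 1 9 credits.
Buyer 3 has the highest bid, so Buyer 3 wins.
The second-highest bid is 34 credits, so that is what Buyer 3 pays.

Price paid: 34 credits.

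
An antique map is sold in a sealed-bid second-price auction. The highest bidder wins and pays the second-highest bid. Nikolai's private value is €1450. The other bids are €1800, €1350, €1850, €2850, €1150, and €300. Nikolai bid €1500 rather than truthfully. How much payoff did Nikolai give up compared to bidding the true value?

The highest competing bid is €2850.
Bidding truthfully at €1450: the top bid is €2850 (a rival), so Nikolai loses. Payoff = €0.
Bidding €1500: the top bid is €2850 (a rival), so Nikolai loses. Payoff = €0.
Regret = truthful payoff − actual payoff = €0 − €0 = €0.

Payoff forgone: €0.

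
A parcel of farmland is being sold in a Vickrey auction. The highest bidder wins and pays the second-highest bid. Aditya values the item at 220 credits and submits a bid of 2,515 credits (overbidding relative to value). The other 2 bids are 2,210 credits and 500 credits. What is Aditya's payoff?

-1,990 credits

Highest competing bid: 2,210 credits.
Aditya's bid 2,515 credits is the highest overall, so Aditya wins and pays the second-highest bid, 2,210 credits.
Payoff = value − price = 220 credits − 2,210 credits = -1,990 credits.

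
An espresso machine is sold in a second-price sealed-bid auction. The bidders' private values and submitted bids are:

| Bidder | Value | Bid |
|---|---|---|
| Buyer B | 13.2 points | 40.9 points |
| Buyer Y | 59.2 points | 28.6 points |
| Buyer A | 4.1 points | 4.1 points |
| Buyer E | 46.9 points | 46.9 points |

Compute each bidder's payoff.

Payoffs: Buyer B 0.0 points, Buyer Y 0.0 points, Buyer A 0.0 points, Buyer E 6.0 points.

Ordered from highest: Buyer E 46.9 points, then Buyer B 40.9 points, then Buyer Y 28.6 points, then Buyer A 4.1 points.
Buyer E has the top bid and wins; the price is the second-highest bid, 40.9 points.
Buyer E's payoff = 46.9 points − 40.9 points = 6.0 points. All other bidders lose, so their payoff is 0.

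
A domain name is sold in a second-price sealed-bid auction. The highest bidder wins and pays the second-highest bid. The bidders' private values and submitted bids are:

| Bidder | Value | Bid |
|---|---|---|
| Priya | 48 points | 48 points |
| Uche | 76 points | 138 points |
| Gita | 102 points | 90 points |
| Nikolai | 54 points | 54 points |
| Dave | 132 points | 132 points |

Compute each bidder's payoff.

Sorted high to low: Uche 138 points > Dave 132 points > Gita 90 points > Nikolai 54 points > Priya 48 points.
Uche has the top bid and wins; the price is the second-highest bid, 132 points.
Uche's payoff = 76 points − 132 points = -56 points. All other bidders lose, so their payoff is 0.

Payoffs: Priya 0 points, Uche -56 points, Gita 0 points, Nikolai 0 points, Dave 0 points.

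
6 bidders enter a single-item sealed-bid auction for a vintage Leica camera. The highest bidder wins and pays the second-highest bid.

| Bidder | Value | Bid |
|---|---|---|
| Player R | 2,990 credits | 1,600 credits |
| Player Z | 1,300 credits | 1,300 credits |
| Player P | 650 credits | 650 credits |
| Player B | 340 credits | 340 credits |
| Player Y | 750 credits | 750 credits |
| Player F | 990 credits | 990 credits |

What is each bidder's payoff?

Ordered from highest: Player R 1,600 credits > Player Z 1,300 credits > Player F 990 credits > Player Y 750 credits > Player P 650 credits > Player B 340 credits.
Player R has the top bid and wins; the price is the second-highest bid, 1,300 credits.
Player R's payoff = 2,990 credits − 1,300 credits = 1,690 credits. All other bidders lose, so their payoff is 0.

Player R 1,690 credits, Player Z 0 credits, Player P 0 credits, Player B 0 credits, Player Y 0 credits, Player F 0 credits.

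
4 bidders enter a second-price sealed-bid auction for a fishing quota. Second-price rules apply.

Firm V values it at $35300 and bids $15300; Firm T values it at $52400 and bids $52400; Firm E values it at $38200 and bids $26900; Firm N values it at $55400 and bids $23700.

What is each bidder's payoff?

Payoffs: Firm V $0, Firm T $25500, Firm E $0, Firm N $0.

Bids in descending order: Firm T $52400 > Firm E $26900 > Firm N $23700 > Firm V $15300.
Firm T has the top bid and wins; the price is the second-highest bid, $26900.
Firm T's payoff = $52400 − $26900 = $25500. All other bidders lose, so their payoff is 0.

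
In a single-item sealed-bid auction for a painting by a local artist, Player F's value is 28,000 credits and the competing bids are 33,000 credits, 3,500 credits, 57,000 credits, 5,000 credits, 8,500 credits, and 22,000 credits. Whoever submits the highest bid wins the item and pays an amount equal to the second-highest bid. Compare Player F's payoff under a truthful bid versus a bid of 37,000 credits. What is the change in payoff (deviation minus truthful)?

0 credits

The highest competing bid is 57,000 credits.
Bidding truthfully at 28,000 credits: the top bid is 57,000 credits (a rival), so Player F loses. Payoff = 0 credits.
Bidding 37,000 credits: the top bid is 57,000 credits (a rival), so Player F loses. Payoff = 0 credits.
Change = 0 credits − 0 credits = 0 credits.
The bid only affects whether you win, not the price — here both bids land on the same side of the top rival bid, so the deviation is payoff-neutral.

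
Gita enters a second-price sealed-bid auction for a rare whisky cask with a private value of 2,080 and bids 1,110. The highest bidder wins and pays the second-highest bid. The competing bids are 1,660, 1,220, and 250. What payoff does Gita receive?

0

Highest competing bid: 1,660.
Gita's bid 1,110 is not the highest, so Gita loses, pays nothing, and earns zero payoff.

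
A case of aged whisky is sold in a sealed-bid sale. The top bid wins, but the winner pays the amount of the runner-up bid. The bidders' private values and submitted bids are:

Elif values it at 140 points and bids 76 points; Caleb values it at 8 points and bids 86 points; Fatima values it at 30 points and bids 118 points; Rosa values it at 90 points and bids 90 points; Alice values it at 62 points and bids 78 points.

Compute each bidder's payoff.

Payoffs: Elif 0 points, Caleb 0 points, Fatima -60 points, Rosa 0 points, Alice 0 points.

Sorted high to low: Fatima 118 points, then Rosa 90 points, then Caleb 86 points, then Alice 78 points, then Elif 76 points.
Fatima has the top bid and wins; the price is the second-highest bid, 90 points.
Fatima's payoff = 30 points − 90 points = -60 points. All other bidders lose, so their payoff is 0.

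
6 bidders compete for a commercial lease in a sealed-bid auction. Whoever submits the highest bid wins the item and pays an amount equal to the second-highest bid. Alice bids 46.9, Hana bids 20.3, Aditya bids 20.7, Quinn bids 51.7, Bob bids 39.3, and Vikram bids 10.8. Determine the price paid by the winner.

Sorted high to low: Quinn 51.7, then Alice 46.9, then Bob 39.3, then Aditya 20.7, then Hana 20.3, then Vikram 10.8.
Quinn has the highest bid, so Quinn wins.
The second-highest bid is 46.9, so that is what Quinn pays.

46.9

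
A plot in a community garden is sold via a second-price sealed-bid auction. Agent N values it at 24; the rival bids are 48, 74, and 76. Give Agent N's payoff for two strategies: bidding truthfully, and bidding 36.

The highest competing bid is 76.
Bidding truthfully at 24: the top bid is 76 (a rival), so Agent N loses. Payoff = 0.
Bidding 36: the top bid is 76 (a rival), so Agent N loses. Payoff = 0.

Truthful: 0; alternative: 0.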